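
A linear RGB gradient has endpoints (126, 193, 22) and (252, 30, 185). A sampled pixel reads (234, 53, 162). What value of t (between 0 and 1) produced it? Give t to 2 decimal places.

Invert the lerp on the G channel (largest span, 163): t = (53 − 193) / (30 − 193) = -140/-163 = 0.8589.
Check on R: (234 − 126)/(252 − 126) = 0.8571 ✓

0.86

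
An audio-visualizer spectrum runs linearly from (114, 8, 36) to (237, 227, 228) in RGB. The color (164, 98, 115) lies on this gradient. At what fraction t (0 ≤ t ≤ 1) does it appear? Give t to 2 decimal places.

0.41

Invert the lerp on the G channel (largest span, 219): t = (98 − 8) / (227 − 8) = 90/219 = 0.41096.
Check on R: (164 − 114)/(237 − 114) = 0.4065 ✓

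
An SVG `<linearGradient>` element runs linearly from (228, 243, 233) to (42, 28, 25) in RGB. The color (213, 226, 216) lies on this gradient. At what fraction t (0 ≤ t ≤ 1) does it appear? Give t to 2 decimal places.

Invert the lerp on the G channel (largest span, 215): t = (226 − 243) / (28 − 243) = -17/-215 = 0.07907.
Check on R: (213 − 228)/(42 − 228) = 0.08065 ✓

0.08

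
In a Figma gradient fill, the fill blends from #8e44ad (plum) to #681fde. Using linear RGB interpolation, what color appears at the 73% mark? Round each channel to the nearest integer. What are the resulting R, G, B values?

(114, 41, 209)

#8e44ad → (142, 68, 173); #681fde → (104, 31, 222).
73% corresponds to t = 0.73.
R = 142 + 0.73 × (104 − 142) = 142 + 0.73 × -38 = 114.26 → 114
G = 68 + 0.73 × (31 − 68) = 68 + 0.73 × -37 = 40.99 → 41
B = 173 + 0.73 × (222 − 173) = 173 + 0.73 × 49 = 208.77 → 209
So the blended color is (114, 41, 209), about #7229d1.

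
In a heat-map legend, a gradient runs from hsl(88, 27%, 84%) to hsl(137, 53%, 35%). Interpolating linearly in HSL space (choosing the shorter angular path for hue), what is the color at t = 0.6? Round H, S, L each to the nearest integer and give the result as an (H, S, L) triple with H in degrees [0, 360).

(117, 43, 55)

Hue arc: Δh = 137 − 88 = 49° (|Δh| ≤ 180, already the shorter path).
H = 88 + 0.6 × (49) = 117.4 → 117°
S = 27 + 0.6 × (53 − 27) = 42.6 → 43%
L = 84 + 0.6 × (35 − 84) = 54.6 → 55%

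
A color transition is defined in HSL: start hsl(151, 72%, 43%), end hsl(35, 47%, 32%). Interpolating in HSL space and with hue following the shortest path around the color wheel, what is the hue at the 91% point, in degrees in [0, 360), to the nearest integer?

45

Hue arc: Δh = 35 − 151 = -116° (|Δh| ≤ 180, already the shorter path).
H = 151 + 0.91 × (-116) = 45.44 → 45°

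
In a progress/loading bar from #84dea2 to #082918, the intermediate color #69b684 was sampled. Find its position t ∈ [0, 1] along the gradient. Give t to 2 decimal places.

0.22

Invert the lerp on the G channel (largest span, 181): t = (182 − 222) / (41 − 222) = -40/-181 = 0.22099.
Check on R: (105 − 132)/(8 − 132) = 0.2177 ✓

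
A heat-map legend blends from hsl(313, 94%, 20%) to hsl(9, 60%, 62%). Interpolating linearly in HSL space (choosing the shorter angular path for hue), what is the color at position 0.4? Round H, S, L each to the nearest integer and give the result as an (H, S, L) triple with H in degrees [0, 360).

Hue: 9 − 313 = -304°, but |-304| > 180 so the shorter arc goes the other way: Δh = -304 + 360 = 56°.
H = 313 + 0.4 × (56) = 335.4 → 335°
S = 94 + 0.4 × (60 − 94) = 80.4 → 80%
L = 20 + 0.4 × (62 − 20) = 36.8 → 37%

(335, 80, 37)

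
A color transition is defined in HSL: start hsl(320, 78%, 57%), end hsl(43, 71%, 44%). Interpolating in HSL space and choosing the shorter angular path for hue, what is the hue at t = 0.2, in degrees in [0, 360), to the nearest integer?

Hue: 43 − 320 = -277°, but |-277| > 180 so the shorter arc goes the other way: Δh = -277 + 360 = 83°.
H = 320 + 0.2 × (83) = 336.6 → 337°

337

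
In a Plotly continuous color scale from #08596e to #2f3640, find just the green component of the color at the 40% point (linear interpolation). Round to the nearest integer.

G₁ = 89 (from #08596e), G₂ = 54 (from #2f3640).
G = 89 + 0.4 × (54 − 89) = 75 → 75

75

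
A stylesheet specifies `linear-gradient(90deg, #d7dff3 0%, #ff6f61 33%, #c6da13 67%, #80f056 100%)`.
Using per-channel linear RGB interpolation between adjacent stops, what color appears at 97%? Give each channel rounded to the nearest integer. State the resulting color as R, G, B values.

97% lies between the 67% and 100% stops, so the local fraction is t = (97 − 67)/(100 − 67) = 30/33 ≈ 0.9091.
#c6da13 → (198, 218, 19); #80f056 → (128, 240, 86).
R = 198 + 0.9091 × (128 − 198) = 134.363 → 134
G = 218 + 0.9091 × (240 − 218) = 238 → 238
B = 19 + 0.9091 × (86 − 19) = 79.91 → 80

(134, 238, 80)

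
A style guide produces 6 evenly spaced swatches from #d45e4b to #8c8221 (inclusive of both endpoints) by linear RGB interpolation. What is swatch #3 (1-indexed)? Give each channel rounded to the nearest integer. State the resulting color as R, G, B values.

(183, 108, 58)

With 6 swatches and endpoints inclusive, swatch 3 sits at t = (3 − 1)/(6 − 1) = 2/5 ≈ 0.4.
#d45e4b → (212, 94, 75); #8c8221 → (140, 130, 33).
R = 212 + 0.4 × (140 − 212) = 183.2 → 183
G = 94 + 0.4 × (130 − 94) = 108.4 → 108
B = 75 + 0.4 × (33 − 75) = 58.2 → 58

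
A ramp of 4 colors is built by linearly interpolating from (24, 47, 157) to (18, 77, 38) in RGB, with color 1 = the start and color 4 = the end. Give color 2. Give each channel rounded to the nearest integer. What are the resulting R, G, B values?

(22, 57, 117)

With 4 swatches and endpoints inclusive, swatch 2 sits at t = (2 − 1)/(4 − 1) = 1/3 ≈ 0.3333.
R = 24 + 0.3333 × (18 − 24) = 22 → 22
G = 47 + 0.3333 × (77 − 47) = 56.999 → 57
B = 157 + 0.3333 × (38 − 157) = 117.337 → 117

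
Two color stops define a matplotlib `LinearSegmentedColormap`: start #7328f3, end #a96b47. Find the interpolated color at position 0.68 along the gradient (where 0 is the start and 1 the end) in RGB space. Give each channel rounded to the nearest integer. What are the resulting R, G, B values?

#7328f3 → (115, 40, 243); #a96b47 → (169, 107, 71).
R = 115 + 0.68 × (169 − 115) = 115 + 0.68 × 54 = 151.72 → 152
G = 40 + 0.68 × (107 − 40) = 40 + 0.68 × 67 = 85.56 → 86
B = 243 + 0.68 × (71 − 243) = 243 + 0.68 × -172 = 126.04 → 126

(152, 86, 126)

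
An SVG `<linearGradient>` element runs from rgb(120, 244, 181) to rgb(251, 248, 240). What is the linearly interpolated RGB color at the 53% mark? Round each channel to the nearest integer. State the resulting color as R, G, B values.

(189, 246, 212)

53% corresponds to t = 0.53.
R = 120 + 0.53 × (251 − 120) = 120 + 0.53 × 131 = 189.43 → 189
G = 244 + 0.53 × (248 − 244) = 244 + 0.53 × 4 = 246.12 → 246
B = 181 + 0.53 × (240 − 181) = 181 + 0.53 × 59 = 212.27 → 212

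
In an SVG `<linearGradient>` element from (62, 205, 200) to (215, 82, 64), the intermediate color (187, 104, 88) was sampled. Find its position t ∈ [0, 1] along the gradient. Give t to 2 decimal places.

0.82

Invert the lerp on the R channel (largest span, 153): t = (187 − 62) / (215 − 62) = 125/153 = 0.81699.
Check on G: (104 − 205)/(82 − 205) = 0.8211 ✓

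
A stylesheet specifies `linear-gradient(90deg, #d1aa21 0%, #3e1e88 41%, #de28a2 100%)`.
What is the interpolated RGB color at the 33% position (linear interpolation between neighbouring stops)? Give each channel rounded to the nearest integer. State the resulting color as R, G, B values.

(91, 57, 116)

33% lies between the 0% and 41% stops, so the local fraction is t = (33 − 0)/(41 − 0) = 33/41 ≈ 0.8049.
#d1aa21 → (209, 170, 33); #3e1e88 → (62, 30, 136).
R = 209 + 0.8049 × (62 − 209) = 90.68 → 91
G = 170 + 0.8049 × (30 − 170) = 57.314 → 57
B = 33 + 0.8049 × (136 − 33) = 115.905 → 116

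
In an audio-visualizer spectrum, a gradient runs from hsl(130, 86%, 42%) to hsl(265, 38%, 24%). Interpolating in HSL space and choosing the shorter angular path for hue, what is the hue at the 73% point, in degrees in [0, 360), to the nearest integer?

229

Hue arc: Δh = 265 − 130 = 135° (|Δh| ≤ 180, already the shorter path).
H = 130 + 0.73 × (135) = 228.55 → 229°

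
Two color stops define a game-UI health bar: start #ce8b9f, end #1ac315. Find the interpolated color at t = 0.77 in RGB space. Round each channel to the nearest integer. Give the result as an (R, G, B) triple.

(67, 182, 53)

#ce8b9f → (206, 139, 159); #1ac315 → (26, 195, 21).
R = 206 + 0.77 × (26 − 206) = 206 + 0.77 × -180 = 67.4 → 67
G = 139 + 0.77 × (195 − 139) = 139 + 0.77 × 56 = 182.12 → 182
B = 159 + 0.77 × (21 − 159) = 159 + 0.77 × -138 = 52.74 → 53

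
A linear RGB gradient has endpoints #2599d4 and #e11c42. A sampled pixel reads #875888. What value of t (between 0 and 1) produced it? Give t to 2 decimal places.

0.52

Invert the lerp on the R channel (largest span, 188): t = (135 − 37) / (225 − 37) = 98/188 = 0.52128.
Check on G: (88 − 153)/(28 − 153) = 0.52 ✓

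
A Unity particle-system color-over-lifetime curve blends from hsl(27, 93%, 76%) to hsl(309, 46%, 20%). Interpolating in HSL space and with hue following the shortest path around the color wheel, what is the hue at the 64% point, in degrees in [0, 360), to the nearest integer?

Hue: 309 − 27 = 282°, but |282| > 180 so the shorter arc goes the other way: Δh = 282 − 360 = -78°.
H = 27 + 0.64 × (-78) = -22.92 → -23 → -23 mod 360 = 337°

337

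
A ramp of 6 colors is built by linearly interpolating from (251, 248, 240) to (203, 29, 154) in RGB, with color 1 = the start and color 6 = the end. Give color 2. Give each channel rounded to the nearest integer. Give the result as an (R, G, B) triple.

(241, 204, 223)

With 6 swatches and endpoints inclusive, swatch 2 sits at t = (2 − 1)/(6 − 1) = 1/5 ≈ 0.2.
R = 251 + 0.2 × (203 − 251) = 241.4 → 241
G = 248 + 0.2 × (29 − 248) = 204.2 → 204
B = 240 + 0.2 × (154 − 240) = 222.8 → 223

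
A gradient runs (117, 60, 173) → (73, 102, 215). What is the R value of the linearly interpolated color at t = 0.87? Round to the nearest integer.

79

R = 117 + 0.87 × (73 − 117) = 78.72 → 79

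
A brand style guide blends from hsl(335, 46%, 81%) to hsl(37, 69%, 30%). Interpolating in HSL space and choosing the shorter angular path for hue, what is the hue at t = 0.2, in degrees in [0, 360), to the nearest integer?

Hue: 37 − 335 = -298°, but |-298| > 180 so the shorter arc goes the other way: Δh = -298 + 360 = 62°.
H = 335 + 0.2 × (62) = 347.4 → 347°

347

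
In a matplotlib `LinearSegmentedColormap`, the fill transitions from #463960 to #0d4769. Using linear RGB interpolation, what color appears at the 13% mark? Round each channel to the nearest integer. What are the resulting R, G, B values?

(63, 59, 97)

#463960 → (70, 57, 96); #0d4769 → (13, 71, 105).
13% corresponds to t = 0.13.
R = 70 + 0.13 × (13 − 70) = 70 + 0.13 × -57 = 62.59 → 63
G = 57 + 0.13 × (71 − 57) = 57 + 0.13 × 14 = 58.82 → 59
B = 96 + 0.13 × (105 − 96) = 96 + 0.13 × 9 = 97.17 → 97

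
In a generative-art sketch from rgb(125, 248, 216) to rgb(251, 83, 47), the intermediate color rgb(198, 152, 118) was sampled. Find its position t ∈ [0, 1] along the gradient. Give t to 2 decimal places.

Invert the lerp on the B channel (largest span, 169): t = (118 − 216) / (47 − 216) = -98/-169 = 0.57988.
Check on R: (198 − 125)/(251 − 125) = 0.5794 ✓

0.58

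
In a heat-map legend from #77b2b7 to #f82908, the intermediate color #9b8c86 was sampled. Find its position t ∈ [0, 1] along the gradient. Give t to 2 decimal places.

Invert the lerp on the B channel (largest span, 175): t = (134 − 183) / (8 − 183) = -49/-175 = 0.28.
Check on R: (155 − 119)/(248 − 119) = 0.2791 ✓

0.28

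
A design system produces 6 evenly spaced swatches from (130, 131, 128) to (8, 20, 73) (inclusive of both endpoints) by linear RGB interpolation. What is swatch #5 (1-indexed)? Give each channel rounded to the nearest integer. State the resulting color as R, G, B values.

(32, 42, 84)

With 6 swatches and endpoints inclusive, swatch 5 sits at t = (5 − 1)/(6 − 1) = 4/5 ≈ 0.8.
R = 130 + 0.8 × (8 − 130) = 32.4 → 32
G = 131 + 0.8 × (20 − 131) = 42.2 → 42
B = 128 + 0.8 × (73 − 128) = 84 → 84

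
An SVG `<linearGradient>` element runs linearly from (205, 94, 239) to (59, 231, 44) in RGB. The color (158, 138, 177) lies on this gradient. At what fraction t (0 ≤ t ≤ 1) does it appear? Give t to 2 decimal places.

0.32

Invert the lerp on the B channel (largest span, 195): t = (177 − 239) / (44 − 239) = -62/-195 = 0.31795.
Check on R: (158 − 205)/(59 − 205) = 0.3219 ✓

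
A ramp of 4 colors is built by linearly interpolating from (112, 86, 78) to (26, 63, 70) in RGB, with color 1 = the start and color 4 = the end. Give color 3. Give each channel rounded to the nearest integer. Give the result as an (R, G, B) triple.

With 4 swatches and endpoints inclusive, swatch 3 sits at t = (3 − 1)/(4 − 1) = 2/3 ≈ 0.6667.
R = 112 + 0.6667 × (26 − 112) = 54.664 → 55
G = 86 + 0.6667 × (63 − 86) = 70.666 → 71
B = 78 + 0.6667 × (70 − 78) = 72.666 → 73

(55, 71, 73)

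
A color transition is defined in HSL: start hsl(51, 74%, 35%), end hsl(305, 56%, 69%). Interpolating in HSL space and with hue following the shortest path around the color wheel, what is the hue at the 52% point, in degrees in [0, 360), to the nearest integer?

Hue: 305 − 51 = 254°, but |254| > 180 so the shorter arc goes the other way: Δh = 254 − 360 = -106°.
H = 51 + 0.52 × (-106) = -4.12 → -4 → -4 mod 360 = 356°

356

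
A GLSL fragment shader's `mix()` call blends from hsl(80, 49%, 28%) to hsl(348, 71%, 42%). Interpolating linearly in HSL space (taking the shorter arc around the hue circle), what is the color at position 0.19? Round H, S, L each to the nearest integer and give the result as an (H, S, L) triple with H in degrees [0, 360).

(63, 53, 31)

Hue: 348 − 80 = 268°, but |268| > 180 so the shorter arc goes the other way: Δh = 268 − 360 = -92°.
H = 80 + 0.19 × (-92) = 62.52 → 63°
S = 49 + 0.19 × (71 − 49) = 53.18 → 53%
L = 28 + 0.19 × (42 − 28) = 30.66 → 31%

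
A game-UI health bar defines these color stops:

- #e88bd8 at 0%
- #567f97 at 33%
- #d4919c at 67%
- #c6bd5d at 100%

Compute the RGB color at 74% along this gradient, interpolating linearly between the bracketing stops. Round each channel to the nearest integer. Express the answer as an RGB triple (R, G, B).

(209, 154, 143)

74% lies between the 67% and 100% stops, so the local fraction is t = (74 − 67)/(100 − 67) = 7/33 ≈ 0.2121.
#d4919c → (212, 145, 156); #c6bd5d → (198, 189, 93).
R = 212 + 0.2121 × (198 − 212) = 209.031 → 209
G = 145 + 0.2121 × (189 − 145) = 154.332 → 154
B = 156 + 0.2121 × (93 − 156) = 142.638 → 143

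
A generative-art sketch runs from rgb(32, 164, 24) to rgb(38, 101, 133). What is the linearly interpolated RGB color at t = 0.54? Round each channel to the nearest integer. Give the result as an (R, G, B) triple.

(35, 130, 83)

R = 32 + 0.54 × (38 − 32) = 32 + 0.54 × 6 = 35.24 → 35
G = 164 + 0.54 × (101 − 164) = 164 + 0.54 × -63 = 129.98 → 130
B = 24 + 0.54 × (133 − 24) = 24 + 0.54 × 109 = 82.86 → 83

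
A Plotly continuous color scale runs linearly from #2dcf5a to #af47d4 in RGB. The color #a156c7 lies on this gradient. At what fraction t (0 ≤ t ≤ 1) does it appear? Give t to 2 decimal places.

0.89

Invert the lerp on the G channel (largest span, 136): t = (86 − 207) / (71 − 207) = -121/-136 = 0.88971.
Check on R: (161 − 45)/(175 − 45) = 0.8923 ✓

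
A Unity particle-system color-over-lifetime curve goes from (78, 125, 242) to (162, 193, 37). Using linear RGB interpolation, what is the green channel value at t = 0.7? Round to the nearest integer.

G = 125 + 0.7 × (193 − 125) = 172.6 → 173

173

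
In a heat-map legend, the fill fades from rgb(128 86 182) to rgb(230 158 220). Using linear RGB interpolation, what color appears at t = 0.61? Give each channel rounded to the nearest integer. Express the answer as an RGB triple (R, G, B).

R = 128 + 0.61 × (230 − 128) = 128 + 0.61 × 102 = 190.22 → 190
G = 86 + 0.61 × (158 − 86) = 86 + 0.61 × 72 = 129.92 → 130
B = 182 + 0.61 × (220 − 182) = 182 + 0.61 × 38 = 205.18 → 205

(190, 130, 205)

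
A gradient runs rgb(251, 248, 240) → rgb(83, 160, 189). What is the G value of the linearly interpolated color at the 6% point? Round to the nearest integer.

243

G = 248 + 0.06 × (160 − 248) = 242.72 → 243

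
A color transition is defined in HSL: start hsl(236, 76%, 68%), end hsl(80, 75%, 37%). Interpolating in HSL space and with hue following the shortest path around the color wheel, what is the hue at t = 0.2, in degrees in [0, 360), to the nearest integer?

Hue arc: Δh = 80 − 236 = -156° (|Δh| ≤ 180, already the shorter path).
H = 236 + 0.2 × (-156) = 204.8 → 205°

205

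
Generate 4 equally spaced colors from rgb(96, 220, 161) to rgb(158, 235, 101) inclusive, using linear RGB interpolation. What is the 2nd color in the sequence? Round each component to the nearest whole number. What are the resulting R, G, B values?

With 4 swatches and endpoints inclusive, swatch 2 sits at t = (2 − 1)/(4 − 1) = 1/3 ≈ 0.3333.
R = 96 + 0.3333 × (158 − 96) = 116.665 → 117
G = 220 + 0.3333 × (235 − 220) = 225 → 225
B = 161 + 0.3333 × (101 − 161) = 141.002 → 141

(117, 225, 141)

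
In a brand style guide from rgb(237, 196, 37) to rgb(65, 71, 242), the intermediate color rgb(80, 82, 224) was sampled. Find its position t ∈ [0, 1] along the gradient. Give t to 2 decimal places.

0.91

Invert the lerp on the B channel (largest span, 205): t = (224 − 37) / (242 − 37) = 187/205 = 0.9122.
Check on R: (80 − 237)/(65 − 237) = 0.9128 ✓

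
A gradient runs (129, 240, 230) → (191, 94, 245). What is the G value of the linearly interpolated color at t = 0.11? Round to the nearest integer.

G = 240 + 0.11 × (94 − 240) = 223.94 → 224

224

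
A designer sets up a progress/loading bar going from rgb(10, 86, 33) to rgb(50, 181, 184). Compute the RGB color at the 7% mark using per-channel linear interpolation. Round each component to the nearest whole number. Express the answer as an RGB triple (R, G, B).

(13, 93, 44)

7% corresponds to t = 0.07.
R = 10 + 0.07 × (50 − 10) = 10 + 0.07 × 40 = 12.8 → 13
G = 86 + 0.07 × (181 − 86) = 86 + 0.07 × 95 = 92.65 → 93
B = 33 + 0.07 × (184 − 33) = 33 + 0.07 × 151 = 43.57 → 44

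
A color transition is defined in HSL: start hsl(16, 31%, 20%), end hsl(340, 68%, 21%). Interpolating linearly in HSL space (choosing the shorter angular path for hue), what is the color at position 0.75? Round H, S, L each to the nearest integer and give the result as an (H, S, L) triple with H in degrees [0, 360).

Hue: 340 − 16 = 324°, but |324| > 180 so the shorter arc goes the other way: Δh = 324 − 360 = -36°.
H = 16 + 0.75 × (-36) = -11 → -11 → -11 mod 360 = 349°
S = 31 + 0.75 × (68 − 31) = 58.75 → 59%
L = 20 + 0.75 × (21 − 20) = 20.75 → 21%

(349, 59, 21)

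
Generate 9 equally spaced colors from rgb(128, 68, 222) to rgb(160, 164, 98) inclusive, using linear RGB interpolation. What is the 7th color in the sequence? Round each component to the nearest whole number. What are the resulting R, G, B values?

With 9 swatches and endpoints inclusive, swatch 7 sits at t = (7 − 1)/(9 − 1) = 6/8 ≈ 0.75.
R = 128 + 0.75 × (160 − 128) = 152 → 152
G = 68 + 0.75 × (164 − 68) = 140 → 140
B = 222 + 0.75 × (98 − 222) = 129 → 129

(152, 140, 129)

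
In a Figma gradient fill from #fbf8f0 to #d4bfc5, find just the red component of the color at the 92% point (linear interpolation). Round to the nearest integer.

215

R₁ = 251 (from #fbf8f0), R₂ = 212 (from #d4bfc5).
R = 251 + 0.92 × (212 − 251) = 215.12 → 215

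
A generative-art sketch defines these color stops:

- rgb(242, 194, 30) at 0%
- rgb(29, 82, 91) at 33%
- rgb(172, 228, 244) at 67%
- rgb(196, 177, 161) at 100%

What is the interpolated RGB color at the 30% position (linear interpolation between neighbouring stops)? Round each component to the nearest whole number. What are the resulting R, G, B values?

30% lies between the 0% and 33% stops, so the local fraction is t = (30 − 0)/(33 − 0) = 30/33 ≈ 0.9091.
R = 242 + 0.9091 × (29 − 242) = 48.362 → 48
G = 194 + 0.9091 × (82 − 194) = 92.181 → 92
B = 30 + 0.9091 × (91 − 30) = 85.455 → 85

(48, 92, 85)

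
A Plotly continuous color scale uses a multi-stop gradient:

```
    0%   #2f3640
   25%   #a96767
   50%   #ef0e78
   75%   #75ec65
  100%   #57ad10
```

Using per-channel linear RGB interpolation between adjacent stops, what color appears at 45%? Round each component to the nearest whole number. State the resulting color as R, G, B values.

(225, 32, 117)

45% lies between the 25% and 50% stops, so the local fraction is t = (45 − 25)/(50 − 25) = 20/25 ≈ 0.8.
#a96767 → (169, 103, 103); #ef0e78 → (239, 14, 120).
R = 169 + 0.8 × (239 − 169) = 225 → 225
G = 103 + 0.8 × (14 − 103) = 31.8 → 32
B = 103 + 0.8 × (120 − 103) = 116.6 → 117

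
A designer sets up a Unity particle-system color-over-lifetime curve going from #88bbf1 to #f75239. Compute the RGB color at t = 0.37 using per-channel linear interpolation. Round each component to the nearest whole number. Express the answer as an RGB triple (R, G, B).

#88bbf1 → (136, 187, 241); #f75239 → (247, 82, 57).
R = 136 + 0.37 × (247 − 136) = 136 + 0.37 × 111 = 177.07 → 177
G = 187 + 0.37 × (82 − 187) = 187 + 0.37 × -105 = 148.15 → 148
B = 241 + 0.37 × (57 − 241) = 241 + 0.37 × -184 = 172.92 → 173
So the blended color is (177, 148, 173), about #b194ad.

(177, 148, 173)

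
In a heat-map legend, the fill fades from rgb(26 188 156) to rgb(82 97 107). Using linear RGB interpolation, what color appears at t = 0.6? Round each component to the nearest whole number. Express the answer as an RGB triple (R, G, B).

R = 26 + 0.6 × (82 − 26) = 26 + 0.6 × 56 = 59.6 → 60
G = 188 + 0.6 × (97 − 188) = 188 + 0.6 × -91 = 133.4 → 133
B = 156 + 0.6 × (107 − 156) = 156 + 0.6 × -49 = 126.6 → 127

(60, 133, 127)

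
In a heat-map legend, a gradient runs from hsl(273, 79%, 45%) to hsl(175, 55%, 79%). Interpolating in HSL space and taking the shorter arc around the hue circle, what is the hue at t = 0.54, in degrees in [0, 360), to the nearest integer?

220

Hue arc: Δh = 175 − 273 = -98° (|Δh| ≤ 180, already the shorter path).
H = 273 + 0.54 × (-98) = 220.08 → 220°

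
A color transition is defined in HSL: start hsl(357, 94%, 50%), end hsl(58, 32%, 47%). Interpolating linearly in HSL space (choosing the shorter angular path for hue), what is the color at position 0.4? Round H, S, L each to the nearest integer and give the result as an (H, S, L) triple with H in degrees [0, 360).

Hue: 58 − 357 = -299°, but |-299| > 180 so the shorter arc goes the other way: Δh = -299 + 360 = 61°.
H = 357 + 0.4 × (61) = 381.4 → 381 → 381 mod 360 = 21°
S = 94 + 0.4 × (32 − 94) = 69.2 → 69%
L = 50 + 0.4 × (47 − 50) = 48.8 → 49%

(21, 69, 49)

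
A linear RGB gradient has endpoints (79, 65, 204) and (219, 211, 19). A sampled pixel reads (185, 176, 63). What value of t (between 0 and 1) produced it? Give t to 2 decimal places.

0.76

Invert the lerp on the B channel (largest span, 185): t = (63 − 204) / (19 − 204) = -141/-185 = 0.76216.
Check on R: (185 − 79)/(219 − 79) = 0.7571 ✓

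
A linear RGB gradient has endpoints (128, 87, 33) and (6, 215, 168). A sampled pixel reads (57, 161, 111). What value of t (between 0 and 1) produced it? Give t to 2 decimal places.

Invert the lerp on the B channel (largest span, 135): t = (111 − 33) / (168 − 33) = 78/135 = 0.57778.
Check on R: (57 − 128)/(6 − 128) = 0.582 ✓

0.58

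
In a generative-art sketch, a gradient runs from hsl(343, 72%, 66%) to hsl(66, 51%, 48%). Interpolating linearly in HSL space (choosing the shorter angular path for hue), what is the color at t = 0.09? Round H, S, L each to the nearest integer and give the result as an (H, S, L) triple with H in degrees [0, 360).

Hue: 66 − 343 = -277°, but |-277| > 180 so the shorter arc goes the other way: Δh = -277 + 360 = 83°.
H = 343 + 0.09 × (83) = 350.47 → 350°
S = 72 + 0.09 × (51 − 72) = 70.11 → 70%
L = 66 + 0.09 × (48 − 66) = 64.38 → 64%

(350, 70, 64)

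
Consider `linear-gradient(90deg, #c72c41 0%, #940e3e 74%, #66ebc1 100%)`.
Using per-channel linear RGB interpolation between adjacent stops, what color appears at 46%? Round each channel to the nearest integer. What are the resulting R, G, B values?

(167, 25, 63)

46% lies between the 0% and 74% stops, so the local fraction is t = (46 − 0)/(74 − 0) = 46/74 ≈ 0.6216.
#c72c41 → (199, 44, 65); #940e3e → (148, 14, 62).
R = 199 + 0.6216 × (148 − 199) = 167.298 → 167
G = 44 + 0.6216 × (14 − 44) = 25.352 → 25
B = 65 + 0.6216 × (62 − 65) = 63.135 → 63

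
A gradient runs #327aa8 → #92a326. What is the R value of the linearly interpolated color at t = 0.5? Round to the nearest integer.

98

R₁ = 50 (from #327aa8), R₂ = 146 (from #92a326).
R = 50 + 0.5 × (146 − 50) = 98 → 98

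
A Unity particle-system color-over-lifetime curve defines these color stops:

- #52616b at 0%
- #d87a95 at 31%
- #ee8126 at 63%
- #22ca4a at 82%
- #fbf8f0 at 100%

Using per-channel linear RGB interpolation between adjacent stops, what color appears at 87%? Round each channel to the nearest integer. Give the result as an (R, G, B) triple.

(94, 215, 120)

87% lies between the 82% and 100% stops, so the local fraction is t = (87 − 82)/(100 − 82) = 5/18 ≈ 0.2778.
#22ca4a → (34, 202, 74); #fbf8f0 → (251, 248, 240).
R = 34 + 0.2778 × (251 − 34) = 94.283 → 94
G = 202 + 0.2778 × (248 − 202) = 214.779 → 215
B = 74 + 0.2778 × (240 − 74) = 120.115 → 120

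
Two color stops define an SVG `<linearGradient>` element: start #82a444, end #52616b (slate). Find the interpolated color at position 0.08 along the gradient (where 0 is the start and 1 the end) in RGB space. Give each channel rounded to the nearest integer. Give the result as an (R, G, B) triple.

#82a444 → (130, 164, 68); #52616b → (82, 97, 107).
R = 130 + 0.08 × (82 − 130) = 130 + 0.08 × -48 = 126.16 → 126
G = 164 + 0.08 × (97 − 164) = 164 + 0.08 × -67 = 158.64 → 159
B = 68 + 0.08 × (107 − 68) = 68 + 0.08 × 39 = 71.12 → 71

(126, 159, 71)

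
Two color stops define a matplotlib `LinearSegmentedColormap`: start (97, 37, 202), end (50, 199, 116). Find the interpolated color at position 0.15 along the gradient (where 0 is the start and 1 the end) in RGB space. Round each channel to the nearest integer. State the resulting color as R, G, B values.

(90, 61, 189)

R = 97 + 0.15 × (50 − 97) = 97 + 0.15 × -47 = 89.95 → 90
G = 37 + 0.15 × (199 − 37) = 37 + 0.15 × 162 = 61.3 → 61
B = 202 + 0.15 × (116 − 202) = 202 + 0.15 × -86 = 189.1 → 189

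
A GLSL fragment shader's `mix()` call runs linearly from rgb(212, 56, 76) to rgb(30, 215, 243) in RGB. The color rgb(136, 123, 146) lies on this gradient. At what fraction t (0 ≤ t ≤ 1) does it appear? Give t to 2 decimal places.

Invert the lerp on the R channel (largest span, 182): t = (136 − 212) / (30 − 212) = -76/-182 = 0.41758.
Check on G: (123 − 56)/(215 − 56) = 0.4214 ✓

0.42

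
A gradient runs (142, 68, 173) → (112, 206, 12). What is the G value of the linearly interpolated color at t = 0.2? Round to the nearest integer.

96

G = 68 + 0.2 × (206 − 68) = 95.6 → 96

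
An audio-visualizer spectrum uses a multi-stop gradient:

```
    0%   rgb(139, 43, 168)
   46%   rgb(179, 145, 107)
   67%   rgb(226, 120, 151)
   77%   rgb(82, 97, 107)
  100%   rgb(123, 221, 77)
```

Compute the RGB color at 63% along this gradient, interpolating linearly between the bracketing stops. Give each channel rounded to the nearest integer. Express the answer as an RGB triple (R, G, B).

(217, 125, 143)

63% lies between the 46% and 67% stops, so the local fraction is t = (63 − 46)/(67 − 46) = 17/21 ≈ 0.8095.
R = 179 + 0.8095 × (226 − 179) = 217.047 → 217
G = 145 + 0.8095 × (120 − 145) = 124.763 → 125
B = 107 + 0.8095 × (151 − 107) = 142.618 → 143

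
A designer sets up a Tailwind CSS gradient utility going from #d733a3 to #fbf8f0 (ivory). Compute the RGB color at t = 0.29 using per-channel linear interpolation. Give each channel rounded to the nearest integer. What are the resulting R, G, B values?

(225, 108, 185)

#d733a3 → (215, 51, 163); #fbf8f0 → (251, 248, 240).
R = 215 + 0.29 × (251 − 215) = 215 + 0.29 × 36 = 225.44 → 225
G = 51 + 0.29 × (248 − 51) = 51 + 0.29 × 197 = 108.13 → 108
B = 163 + 0.29 × (240 − 163) = 163 + 0.29 × 77 = 185.33 → 185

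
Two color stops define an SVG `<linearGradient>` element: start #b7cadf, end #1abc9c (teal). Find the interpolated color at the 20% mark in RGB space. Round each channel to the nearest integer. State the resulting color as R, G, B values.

#b7cadf → (183, 202, 223); #1abc9c → (26, 188, 156).
20% corresponds to t = 0.2.
R = 183 + 0.2 × (26 − 183) = 183 + 0.2 × -157 = 151.6 → 152
G = 202 + 0.2 × (188 − 202) = 202 + 0.2 × -14 = 199.2 → 199
B = 223 + 0.2 × (156 − 223) = 223 + 0.2 × -67 = 209.6 → 210

(152, 199, 210)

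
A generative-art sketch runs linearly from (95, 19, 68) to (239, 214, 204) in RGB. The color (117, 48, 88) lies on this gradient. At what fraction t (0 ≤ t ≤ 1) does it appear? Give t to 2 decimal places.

Invert the lerp on the G channel (largest span, 195): t = (48 − 19) / (214 − 19) = 29/195 = 0.14872.
Check on R: (117 − 95)/(239 − 95) = 0.1528 ✓

0.15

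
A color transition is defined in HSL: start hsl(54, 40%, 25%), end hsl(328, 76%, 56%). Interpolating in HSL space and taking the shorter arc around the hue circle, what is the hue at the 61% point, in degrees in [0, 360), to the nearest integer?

Hue: 328 − 54 = 274°, but |274| > 180 so the shorter arc goes the other way: Δh = 274 − 360 = -86°.
H = 54 + 0.61 × (-86) = 1.54 → 2°

2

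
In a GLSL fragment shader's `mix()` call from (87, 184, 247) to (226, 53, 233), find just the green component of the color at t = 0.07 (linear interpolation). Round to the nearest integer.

G = 184 + 0.07 × (53 − 184) = 174.83 → 175

175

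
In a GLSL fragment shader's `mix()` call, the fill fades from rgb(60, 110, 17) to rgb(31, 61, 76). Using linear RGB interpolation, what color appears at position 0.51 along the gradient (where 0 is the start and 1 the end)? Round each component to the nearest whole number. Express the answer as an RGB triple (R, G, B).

R = 60 + 0.51 × (31 − 60) = 60 + 0.51 × -29 = 45.21 → 45
G = 110 + 0.51 × (61 − 110) = 110 + 0.51 × -49 = 85.01 → 85
B = 17 + 0.51 × (76 − 17) = 17 + 0.51 × 59 = 47.09 → 47
So the blended color is (45, 85, 47), about #2d552f.

(45, 85, 47)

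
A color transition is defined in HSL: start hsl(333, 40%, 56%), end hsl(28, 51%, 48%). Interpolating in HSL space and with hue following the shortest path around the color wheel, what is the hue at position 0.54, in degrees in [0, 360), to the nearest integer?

3

Hue: 28 − 333 = -305°, but |-305| > 180 so the shorter arc goes the other way: Δh = -305 + 360 = 55°.
H = 333 + 0.54 × (55) = 362.7 → 363 → 363 mod 360 = 3°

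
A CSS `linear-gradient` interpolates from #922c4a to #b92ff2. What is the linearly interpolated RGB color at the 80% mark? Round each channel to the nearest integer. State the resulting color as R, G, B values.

#922c4a → (146, 44, 74); #b92ff2 → (185, 47, 242).
80% corresponds to t = 0.8.
R = 146 + 0.8 × (185 − 146) = 146 + 0.8 × 39 = 177.2 → 177
G = 44 + 0.8 × (47 − 44) = 44 + 0.8 × 3 = 46.4 → 46
B = 74 + 0.8 × (242 − 74) = 74 + 0.8 × 168 = 208.4 → 208
So the blended color is (177, 46, 208), about #b12ed0.

(177, 46, 208)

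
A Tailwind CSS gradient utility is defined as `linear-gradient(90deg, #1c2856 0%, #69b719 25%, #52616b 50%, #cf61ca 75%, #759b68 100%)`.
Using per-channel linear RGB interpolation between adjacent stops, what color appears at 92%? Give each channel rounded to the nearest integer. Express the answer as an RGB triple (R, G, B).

92% lies between the 75% and 100% stops, so the local fraction is t = (92 − 75)/(100 − 75) = 17/25 ≈ 0.68.
#cf61ca → (207, 97, 202); #759b68 → (117, 155, 104).
R = 207 + 0.68 × (117 − 207) = 145.8 → 146
G = 97 + 0.68 × (155 − 97) = 136.44 → 136
B = 202 + 0.68 × (104 − 202) = 135.36 → 135

(146, 136, 135)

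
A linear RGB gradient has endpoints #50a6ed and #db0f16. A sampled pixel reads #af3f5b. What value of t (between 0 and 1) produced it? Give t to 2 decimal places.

0.68

Invert the lerp on the B channel (largest span, 215): t = (91 − 237) / (22 − 237) = -146/-215 = 0.67907.
Check on R: (175 − 80)/(219 − 80) = 0.6835 ✓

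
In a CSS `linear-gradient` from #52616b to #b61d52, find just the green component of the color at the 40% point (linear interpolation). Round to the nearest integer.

G₁ = 97 (from #52616b), G₂ = 29 (from #b61d52).
G = 97 + 0.4 × (29 − 97) = 69.8 → 70

70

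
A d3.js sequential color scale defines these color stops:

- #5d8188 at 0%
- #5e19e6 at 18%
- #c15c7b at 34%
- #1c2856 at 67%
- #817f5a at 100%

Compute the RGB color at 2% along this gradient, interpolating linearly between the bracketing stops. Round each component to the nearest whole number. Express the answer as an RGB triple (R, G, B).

2% lies between the 0% and 18% stops, so the local fraction is t = (2 − 0)/(18 − 0) = 2/18 ≈ 0.1111.
#5d8188 → (93, 129, 136); #5e19e6 → (94, 25, 230).
R = 93 + 0.1111 × (94 − 93) = 93.111 → 93
G = 129 + 0.1111 × (25 − 129) = 117.446 → 117
B = 136 + 0.1111 × (230 − 136) = 146.443 → 146

(93, 117, 146)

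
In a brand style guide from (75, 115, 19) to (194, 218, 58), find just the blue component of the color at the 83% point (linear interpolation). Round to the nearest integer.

51

B = 19 + 0.83 × (58 − 19) = 51.37 → 51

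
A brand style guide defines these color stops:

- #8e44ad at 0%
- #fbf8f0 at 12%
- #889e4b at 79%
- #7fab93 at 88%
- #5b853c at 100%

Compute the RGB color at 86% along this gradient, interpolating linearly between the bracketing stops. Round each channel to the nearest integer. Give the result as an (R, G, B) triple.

86% lies between the 79% and 88% stops, so the local fraction is t = (86 − 79)/(88 − 79) = 7/9 ≈ 0.7778.
#889e4b → (136, 158, 75); #7fab93 → (127, 171, 147).
R = 136 + 0.7778 × (127 − 136) = 129 → 129
G = 158 + 0.7778 × (171 − 158) = 168.111 → 168
B = 75 + 0.7778 × (147 − 75) = 131.002 → 131

(129, 168, 131)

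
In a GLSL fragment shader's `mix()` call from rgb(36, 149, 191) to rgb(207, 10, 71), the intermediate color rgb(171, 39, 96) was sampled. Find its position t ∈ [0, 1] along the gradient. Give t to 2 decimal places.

0.79

Invert the lerp on the R channel (largest span, 171): t = (171 − 36) / (207 − 36) = 135/171 = 0.78947.
Check on G: (39 − 149)/(10 − 149) = 0.7914 ✓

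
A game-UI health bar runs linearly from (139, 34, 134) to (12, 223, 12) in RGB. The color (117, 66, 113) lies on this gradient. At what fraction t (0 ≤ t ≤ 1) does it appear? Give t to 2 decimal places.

Invert the lerp on the G channel (largest span, 189): t = (66 − 34) / (223 − 34) = 32/189 = 0.16931.
Check on R: (117 − 139)/(12 − 139) = 0.1732 ✓

0.17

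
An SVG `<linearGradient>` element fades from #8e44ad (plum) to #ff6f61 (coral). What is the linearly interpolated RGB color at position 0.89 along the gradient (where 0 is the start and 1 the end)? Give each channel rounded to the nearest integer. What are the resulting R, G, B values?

(243, 106, 105)

#8e44ad → (142, 68, 173); #ff6f61 → (255, 111, 97).
R = 142 + 0.89 × (255 − 142) = 142 + 0.89 × 113 = 242.57 → 243
G = 68 + 0.89 × (111 − 68) = 68 + 0.89 × 43 = 106.27 → 106
B = 173 + 0.89 × (97 − 173) = 173 + 0.89 × -76 = 105.36 → 105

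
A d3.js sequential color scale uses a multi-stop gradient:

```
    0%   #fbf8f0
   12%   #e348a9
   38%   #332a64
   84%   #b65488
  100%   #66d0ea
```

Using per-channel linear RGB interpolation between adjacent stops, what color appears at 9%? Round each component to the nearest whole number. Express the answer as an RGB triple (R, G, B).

(233, 116, 187)

9% lies between the 0% and 12% stops, so the local fraction is t = (9 − 0)/(12 − 0) = 9/12 ≈ 0.75.
#fbf8f0 → (251, 248, 240); #e348a9 → (227, 72, 169).
R = 251 + 0.75 × (227 − 251) = 233 → 233
G = 248 + 0.75 × (72 − 248) = 116 → 116
B = 240 + 0.75 × (169 − 240) = 186.75 → 187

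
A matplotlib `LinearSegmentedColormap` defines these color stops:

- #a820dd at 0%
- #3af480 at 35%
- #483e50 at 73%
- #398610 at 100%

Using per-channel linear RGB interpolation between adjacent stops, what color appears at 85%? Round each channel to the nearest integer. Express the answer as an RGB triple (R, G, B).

85% lies between the 73% and 100% stops, so the local fraction is t = (85 − 73)/(100 − 73) = 12/27 ≈ 0.4444.
#483e50 → (72, 62, 80); #398610 → (57, 134, 16).
R = 72 + 0.4444 × (57 − 72) = 65.334 → 65
G = 62 + 0.4444 × (134 − 62) = 93.997 → 94
B = 80 + 0.4444 × (16 − 80) = 51.558 → 52

(65, 94, 52)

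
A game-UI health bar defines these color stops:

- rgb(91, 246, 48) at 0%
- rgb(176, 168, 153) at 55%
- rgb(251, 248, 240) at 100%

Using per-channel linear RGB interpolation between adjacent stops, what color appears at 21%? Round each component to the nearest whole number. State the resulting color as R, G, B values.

(123, 216, 88)

21% lies between the 0% and 55% stops, so the local fraction is t = (21 − 0)/(55 − 0) = 21/55 ≈ 0.3818.
R = 91 + 0.3818 × (176 − 91) = 123.453 → 123
G = 246 + 0.3818 × (168 − 246) = 216.22 → 216
B = 48 + 0.3818 × (153 − 48) = 88.089 → 88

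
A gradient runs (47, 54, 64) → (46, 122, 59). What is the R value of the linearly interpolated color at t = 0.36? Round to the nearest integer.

R = 47 + 0.36 × (46 − 47) = 46.64 → 47

47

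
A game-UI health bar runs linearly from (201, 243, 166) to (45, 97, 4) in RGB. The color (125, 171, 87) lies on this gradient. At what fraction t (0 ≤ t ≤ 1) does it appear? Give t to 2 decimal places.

0.49

Invert the lerp on the B channel (largest span, 162): t = (87 − 166) / (4 − 166) = -79/-162 = 0.48765.
Check on R: (125 − 201)/(45 − 201) = 0.4872 ✓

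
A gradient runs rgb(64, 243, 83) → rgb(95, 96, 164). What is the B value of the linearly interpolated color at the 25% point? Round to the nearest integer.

103

B = 83 + 0.25 × (164 − 83) = 103.25 → 103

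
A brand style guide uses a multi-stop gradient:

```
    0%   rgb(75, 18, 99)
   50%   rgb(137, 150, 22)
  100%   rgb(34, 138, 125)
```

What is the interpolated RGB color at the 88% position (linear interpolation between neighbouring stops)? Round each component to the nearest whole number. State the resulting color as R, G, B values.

88% lies between the 50% and 100% stops, so the local fraction is t = (88 − 50)/(100 − 50) = 38/50 ≈ 0.76.
R = 137 + 0.76 × (34 − 137) = 58.72 → 59
G = 150 + 0.76 × (138 − 150) = 140.88 → 141
B = 22 + 0.76 × (125 − 22) = 100.28 → 100

(59, 141, 100)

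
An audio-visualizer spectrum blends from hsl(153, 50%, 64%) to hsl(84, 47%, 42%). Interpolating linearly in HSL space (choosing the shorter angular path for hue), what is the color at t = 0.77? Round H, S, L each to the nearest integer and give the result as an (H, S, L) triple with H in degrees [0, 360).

(100, 48, 47)

Hue arc: Δh = 84 − 153 = -69° (|Δh| ≤ 180, already the shorter path).
H = 153 + 0.77 × (-69) = 99.87 → 100°
S = 50 + 0.77 × (47 − 50) = 47.69 → 48%
L = 64 + 0.77 × (42 − 64) = 47.06 → 47%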